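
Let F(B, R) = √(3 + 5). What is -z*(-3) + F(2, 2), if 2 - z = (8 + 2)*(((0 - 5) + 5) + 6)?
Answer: -174 + 2*√2 ≈ -171.17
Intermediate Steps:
F(B, R) = 2*√2 (F(B, R) = √8 = 2*√2)
z = -58 (z = 2 - (8 + 2)*(((0 - 5) + 5) + 6) = 2 - 10*((-5 + 5) + 6) = 2 - 10*(0 + 6) = 2 - 10*6 = 2 - 1*60 = 2 - 60 = -58)
-z*(-3) + F(2, 2) = -1*(-58)*(-3) + 2*√2 = 58*(-3) + 2*√2 = -174 + 2*√2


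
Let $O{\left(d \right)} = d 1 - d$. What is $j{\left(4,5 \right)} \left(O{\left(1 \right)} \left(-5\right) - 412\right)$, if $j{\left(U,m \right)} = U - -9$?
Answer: $-5356$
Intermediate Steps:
$O{\left(d \right)} = 0$ ($O{\left(d \right)} = d - d = 0$)
$j{\left(U,m \right)} = 9 + U$ ($j{\left(U,m \right)} = U + 9 = 9 + U$)
$j{\left(4,5 \right)} \left(O{\left(1 \right)} \left(-5\right) - 412\right) = \left(9 + 4\right) \left(0 \left(-5\right) - 412\right) = 13 \left(0 - 412\right) = 13 \left(-412\right) = -5356$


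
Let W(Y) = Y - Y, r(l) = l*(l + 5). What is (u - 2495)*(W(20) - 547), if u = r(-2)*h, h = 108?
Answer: 1719221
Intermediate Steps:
r(l) = l*(5 + l)
u = -648 (u = -2*(5 - 2)*108 = -2*3*108 = -6*108 = -648)
W(Y) = 0
(u - 2495)*(W(20) - 547) = (-648 - 2495)*(0 - 547) = -3143*(-547) = 1719221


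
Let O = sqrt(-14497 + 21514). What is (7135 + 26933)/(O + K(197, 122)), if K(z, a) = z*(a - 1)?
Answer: 203019729/142048888 - 8517*sqrt(7017)/142048888 ≈ 1.4242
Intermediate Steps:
K(z, a) = z*(-1 + a)
O = sqrt(7017) ≈ 83.768
(7135 + 26933)/(O + K(197, 122)) = (7135 + 26933)/(sqrt(7017) + 197*(-1 + 122)) = 34068/(sqrt(7017) + 197*121) = 34068/(sqrt(7017) + 23837) = 34068/(23837 + sqrt(7017))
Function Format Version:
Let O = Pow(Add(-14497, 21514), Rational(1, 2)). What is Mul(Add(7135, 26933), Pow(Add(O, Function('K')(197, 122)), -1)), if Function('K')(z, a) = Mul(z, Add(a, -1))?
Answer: Add(Rational(203019729, 142048888), Mul(Rational(-8517, 142048888), Pow(7017, Rational(1, 2)))) ≈ 1.4242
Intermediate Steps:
Function('K')(z, a) = Mul(z, Add(-1, a))
O = Pow(7017, Rational(1, 2)) ≈ 83.768
Mul(Add(7135, 26933), Pow(Add(O, Function('K')(197, 122)), -1)) = Mul(Add(7135, 26933), Pow(Add(Pow(7017, Rational(1, 2)), Mul(197, Add(-1, 122))), -1)) = Mul(34068, Pow(Add(Pow(7017, Rational(1, 2)), Mul(197, 121)), -1)) = Mul(34068, Pow(Add(Pow(7017, Rational(1, 2)), 23837), -1)) = Mul(34068, Pow(Add(23837, Pow(7017, Rational(1, 2))), -1))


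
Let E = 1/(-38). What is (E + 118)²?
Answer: 20097289/1444 ≈ 13918.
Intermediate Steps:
E = -1/38 ≈ -0.026316
(E + 118)² = (-1/38 + 118)² = (4483/38)² = 20097289/1444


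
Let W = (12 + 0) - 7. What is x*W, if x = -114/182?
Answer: -285/91 ≈ -3.1319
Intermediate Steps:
W = 5 (W = 12 - 7 = 5)
x = -57/91 (x = -114*1/182 = -57/91 ≈ -0.62637)
x*W = -57/91*5 = -285/91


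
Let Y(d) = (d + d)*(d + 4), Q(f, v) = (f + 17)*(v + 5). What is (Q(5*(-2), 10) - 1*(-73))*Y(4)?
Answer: 11392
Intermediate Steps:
Q(f, v) = (5 + v)*(17 + f) (Q(f, v) = (17 + f)*(5 + v) = (5 + v)*(17 + f))
Y(d) = 2*d*(4 + d) (Y(d) = (2*d)*(4 + d) = 2*d*(4 + d))
(Q(5*(-2), 10) - 1*(-73))*Y(4) = ((85 + 5*(5*(-2)) + 17*10 + (5*(-2))*10) - 1*(-73))*(2*4*(4 + 4)) = ((85 + 5*(-10) + 170 - 10*10) + 73)*(2*4*8) = ((85 - 50 + 170 - 100) + 73)*64 = (105 + 73)*64 = 178*64 = 11392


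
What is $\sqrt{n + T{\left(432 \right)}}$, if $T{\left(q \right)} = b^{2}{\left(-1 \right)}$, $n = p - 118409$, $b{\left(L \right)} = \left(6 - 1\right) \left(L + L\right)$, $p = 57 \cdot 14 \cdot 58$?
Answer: $5 i \sqrt{2881} \approx 268.37 i$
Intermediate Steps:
$p = 46284$ ($p = 798 \cdot 58 = 46284$)
$b{\left(L \right)} = 10 L$ ($b{\left(L \right)} = 5 \cdot 2 L = 10 L$)
$n = -72125$ ($n = 46284 - 118409 = -72125$)
$T{\left(q \right)} = 100$ ($T{\left(q \right)} = \left(10 \left(-1\right)\right)^{2} = \left(-10\right)^{2} = 100$)
$\sqrt{n + T{\left(432 \right)}} = \sqrt{-72125 + 100} = \sqrt{-72025} = 5 i \sqrt{2881}$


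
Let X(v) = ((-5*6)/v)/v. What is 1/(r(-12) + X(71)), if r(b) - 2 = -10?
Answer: -5041/40358 ≈ -0.12491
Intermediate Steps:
r(b) = -8 (r(b) = 2 - 10 = -8)
X(v) = -30/v² (X(v) = (-30/v)/v = -30/v²)
1/(r(-12) + X(71)) = 1/(-8 - 30/71²) = 1/(-8 - 30*1/5041) = 1/(-8 - 30/5041) = 1/(-40358/5041) = -5041/40358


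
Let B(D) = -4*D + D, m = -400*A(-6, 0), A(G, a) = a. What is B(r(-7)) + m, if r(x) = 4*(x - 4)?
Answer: 132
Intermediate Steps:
r(x) = -16 + 4*x (r(x) = 4*(-4 + x) = -16 + 4*x)
m = 0 (m = -400*0 = 0)
B(D) = -3*D (B(D) = -4*D + D = -3*D)
B(r(-7)) + m = -3*(-16 + 4*(-7)) + 0 = -3*(-16 - 28) + 0 = -3*(-44) + 0 = 132 + 0 = 132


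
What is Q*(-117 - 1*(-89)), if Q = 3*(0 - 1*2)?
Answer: 168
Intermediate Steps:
Q = -6 (Q = 3*(0 - 2) = 3*(-2) = -6)
Q*(-117 - 1*(-89)) = -6*(-117 - 1*(-89)) = -6*(-117 + 89) = -6*(-28) = 168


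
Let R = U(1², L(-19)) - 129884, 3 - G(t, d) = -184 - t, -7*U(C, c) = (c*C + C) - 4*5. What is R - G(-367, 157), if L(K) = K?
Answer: -907890/7 ≈ -1.2970e+5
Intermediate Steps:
U(C, c) = 20/7 - C/7 - C*c/7 (U(C, c) = -((c*C + C) - 4*5)/7 = -((C*c + C) - 1*20)/7 = -((C + C*c) - 20)/7 = -(-20 + C + C*c)/7 = 20/7 - C/7 - C*c/7)
G(t, d) = 187 + t (G(t, d) = 3 - (-184 - t) = 3 + (184 + t) = 187 + t)
R = -909150/7 (R = (20/7 - ⅐*1² - ⅐*1²*(-19)) - 129884 = (20/7 - ⅐*1 - ⅐*1*(-19)) - 129884 = (20/7 - ⅐ + 19/7) - 129884 = 38/7 - 129884 = -909150/7 ≈ -1.2988e+5)
R - G(-367, 157) = -909150/7 - (187 - 367) = -909150/7 - 1*(-180) = -909150/7 + 180 = -907890/7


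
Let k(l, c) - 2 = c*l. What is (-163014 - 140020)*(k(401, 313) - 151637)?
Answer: 7915854148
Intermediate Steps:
k(l, c) = 2 + c*l
(-163014 - 140020)*(k(401, 313) - 151637) = (-163014 - 140020)*((2 + 313*401) - 151637) = -303034*((2 + 125513) - 151637) = -303034*(125515 - 151637) = -303034*(-26122) = 7915854148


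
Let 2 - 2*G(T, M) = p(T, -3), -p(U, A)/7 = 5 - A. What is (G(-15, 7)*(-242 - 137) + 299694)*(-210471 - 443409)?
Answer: -188777117640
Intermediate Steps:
p(U, A) = -35 + 7*A (p(U, A) = -7*(5 - A) = -35 + 7*A)
G(T, M) = 29 (G(T, M) = 1 - (-35 + 7*(-3))/2 = 1 - (-35 - 21)/2 = 1 - ½*(-56) = 1 + 28 = 29)
(G(-15, 7)*(-242 - 137) + 299694)*(-210471 - 443409) = (29*(-242 - 137) + 299694)*(-210471 - 443409) = (29*(-379) + 299694)*(-653880) = (-10991 + 299694)*(-653880) = 288703*(-653880) = -188777117640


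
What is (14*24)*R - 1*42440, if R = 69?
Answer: -19256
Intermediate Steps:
(14*24)*R - 1*42440 = (14*24)*69 - 1*42440 = 336*69 - 42440 = 23184 - 42440 = -19256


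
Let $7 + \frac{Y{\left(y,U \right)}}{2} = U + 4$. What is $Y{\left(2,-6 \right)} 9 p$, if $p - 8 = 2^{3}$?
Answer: $-2592$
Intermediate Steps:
$Y{\left(y,U \right)} = -6 + 2 U$ ($Y{\left(y,U \right)} = -14 + 2 \left(U + 4\right) = -14 + 2 \left(4 + U\right) = -14 + \left(8 + 2 U\right) = -6 + 2 U$)
$p = 16$ ($p = 8 + 2^{3} = 8 + 8 = 16$)
$Y{\left(2,-6 \right)} 9 p = \left(-6 + 2 \left(-6\right)\right) 9 \cdot 16 = \left(-6 - 12\right) 9 \cdot 16 = \left(-18\right) 9 \cdot 16 = \left(-162\right) 16 = -2592$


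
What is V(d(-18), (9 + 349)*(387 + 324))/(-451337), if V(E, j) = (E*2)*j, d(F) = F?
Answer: 9163368/451337 ≈ 20.303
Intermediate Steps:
V(E, j) = 2*E*j (V(E, j) = (2*E)*j = 2*E*j)
V(d(-18), (9 + 349)*(387 + 324))/(-451337) = (2*(-18)*((9 + 349)*(387 + 324)))/(-451337) = (2*(-18)*(358*711))*(-1/451337) = (2*(-18)*254538)*(-1/451337) = -9163368*(-1/451337) = 9163368/451337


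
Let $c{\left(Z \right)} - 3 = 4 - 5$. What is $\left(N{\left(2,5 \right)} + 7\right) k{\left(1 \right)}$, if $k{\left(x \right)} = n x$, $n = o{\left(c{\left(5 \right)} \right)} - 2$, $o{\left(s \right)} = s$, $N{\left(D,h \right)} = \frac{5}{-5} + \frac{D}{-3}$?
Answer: $0$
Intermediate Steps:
$c{\left(Z \right)} = 2$ ($c{\left(Z \right)} = 3 + \left(4 - 5\right) = 3 - 1 = 2$)
$N{\left(D,h \right)} = -1 - \frac{D}{3}$ ($N{\left(D,h \right)} = 5 \left(- \frac{1}{5}\right) + D \left(- \frac{1}{3}\right) = -1 - \frac{D}{3}$)
$n = 0$ ($n = 2 - 2 = 0$)
$k{\left(x \right)} = 0$ ($k{\left(x \right)} = 0 x = 0$)
$\left(N{\left(2,5 \right)} + 7\right) k{\left(1 \right)} = \left(\left(-1 - \frac{2}{3}\right) + 7\right) 0 = \left(- \frac{5}{3} + 7\right) 0 = \frac{16}{3} \cdot 0 = 0$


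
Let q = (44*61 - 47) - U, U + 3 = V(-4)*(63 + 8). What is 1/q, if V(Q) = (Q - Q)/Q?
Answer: 1/2640 ≈ 0.00037879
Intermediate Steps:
V(Q) = 0 (V(Q) = 0/Q = 0)
U = -3 (U = -3 + 0*(63 + 8) = -3 + 0*71 = -3 + 0 = -3)
q = 2640 (q = (44*61 - 47) - 1*(-3) = (2684 - 47) + 3 = 2637 + 3 = 2640)
1/q = 1/2640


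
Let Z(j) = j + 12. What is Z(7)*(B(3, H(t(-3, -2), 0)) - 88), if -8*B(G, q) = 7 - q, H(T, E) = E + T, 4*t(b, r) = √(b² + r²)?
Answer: -13509/8 + 19*√13/32 ≈ -1686.5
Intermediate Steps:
t(b, r) = √(b² + r²)/4
Z(j) = 12 + j
B(G, q) = -7/8 + q/8 (B(G, q) = -(7 - q)/8 = -7/8 + q/8)
Z(7)*(B(3, H(t(-3, -2), 0)) - 88) = (12 + 7)*((-7/8 + (0 + √((-3)² + (-2)²)/4)/8) - 88) = 19*((-7/8 + (0 + √(9 + 4)/4)/8) - 88) = 19*((-7/8 + (0 + √13/4)/8) - 88) = 19*((-7/8 + (√13/4)/8) - 88) = 19*((-7/8 + √13/32) - 88) = 19*(-711/8 + √13/32) = -13509/8 + 19*√13/32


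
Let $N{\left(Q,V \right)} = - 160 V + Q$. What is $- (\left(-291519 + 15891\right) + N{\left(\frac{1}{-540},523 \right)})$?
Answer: $\frac{194026321}{540} \approx 3.5931 \cdot 10^{5}$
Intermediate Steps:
$N{\left(Q,V \right)} = Q - 160 V$
$- (\left(-291519 + 15891\right) + N{\left(\frac{1}{-540},523 \right)}) = - (\left(-291519 + 15891\right) + \left(\frac{1}{-540} - 83680\right)) = - (-275628 - \frac{45187201}{540}) = \left(-1\right) \left(- \frac{194026321}{540}\right) = \frac{194026321}{540}$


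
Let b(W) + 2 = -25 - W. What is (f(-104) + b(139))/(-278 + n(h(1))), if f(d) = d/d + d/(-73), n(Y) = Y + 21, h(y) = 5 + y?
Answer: 11941/18323 ≈ 0.65169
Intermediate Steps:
n(Y) = 21 + Y
f(d) = 1 - d/73 (f(d) = 1 + d*(-1/73) = 1 - d/73)
b(W) = -27 - W (b(W) = -2 + (-25 - W) = -27 - W)
(f(-104) + b(139))/(-278 + n(h(1))) = ((1 - 1/73*(-104)) + (-27 - 1*139))/(-278 + (21 + (5 + 1))) = ((1 + 104/73) + (-27 - 139))/(-278 + (21 + 6)) = (177/73 - 166)/(-278 + 27) = -11941/73/(-251) = -11941/73*(-1/251) = 11941/18323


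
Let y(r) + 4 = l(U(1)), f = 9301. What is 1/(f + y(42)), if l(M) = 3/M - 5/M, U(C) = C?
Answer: 1/9295 ≈ 0.00010758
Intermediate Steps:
l(M) = -2/M
y(r) = -6 (y(r) = -4 - 2/1 = -4 - 2*1 = -4 - 2 = -6)
1/(f + y(42)) = 1/(9301 - 6) = 1/9295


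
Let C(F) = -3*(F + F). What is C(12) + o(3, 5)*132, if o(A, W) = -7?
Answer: -996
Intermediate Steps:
C(F) = -6*F
C(12) + o(3, 5)*132 = -6*12 - 7*132 = -72 - 924 = -996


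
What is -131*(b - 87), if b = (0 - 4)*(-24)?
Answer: -1179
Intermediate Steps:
b = 96 (b = -4*(-24) = 96)
-131*(b - 87) = -131*(96 - 87) = -131*9 = -1179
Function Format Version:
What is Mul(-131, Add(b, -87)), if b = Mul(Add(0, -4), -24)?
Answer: -1179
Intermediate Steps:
b = 96 (b = Mul(-4, -24) = 96)
Mul(-131, Add(b, -87)) = Mul(-131, Add(96, -87)) = Mul(-131, 9) = -1179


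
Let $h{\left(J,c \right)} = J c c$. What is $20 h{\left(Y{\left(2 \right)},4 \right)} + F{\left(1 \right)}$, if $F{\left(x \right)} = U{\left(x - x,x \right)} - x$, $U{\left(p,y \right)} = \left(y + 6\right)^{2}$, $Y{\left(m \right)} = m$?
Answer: $688$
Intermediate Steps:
$U{\left(p,y \right)} = \left(6 + y\right)^{2}$
$F{\left(x \right)} = \left(6 + x\right)^{2} - x$
$h{\left(J,c \right)} = J c^{2}$
$20 h{\left(Y{\left(2 \right)},4 \right)} + F{\left(1 \right)} = 20 \cdot 2 \cdot 4^{2} + \left(\left(6 + 1\right)^{2} - 1\right) = 20 \cdot 2 \cdot 16 - \left(1 - 7^{2}\right) = 20 \cdot 32 + \left(49 - 1\right) = 640 + 48 = 688$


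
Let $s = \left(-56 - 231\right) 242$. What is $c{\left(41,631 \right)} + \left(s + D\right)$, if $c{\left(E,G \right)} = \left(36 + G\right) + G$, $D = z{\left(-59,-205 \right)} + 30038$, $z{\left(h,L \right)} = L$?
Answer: $-38323$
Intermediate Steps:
$D = 29833$ ($D = -205 + 30038 = 29833$)
$s = -69454$ ($s = \left(-287\right) 242 = -69454$)
$c{\left(E,G \right)} = 36 + 2 G$
$c{\left(41,631 \right)} + \left(s + D\right) = \left(36 + 2 \cdot 631\right) + \left(-69454 + 29833\right) = \left(36 + 1262\right) - 39621 = 1298 - 39621 = -38323$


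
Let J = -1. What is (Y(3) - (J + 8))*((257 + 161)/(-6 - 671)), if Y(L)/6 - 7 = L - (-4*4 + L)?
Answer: -54758/677 ≈ -80.883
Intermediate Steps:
Y(L) = 138 (Y(L) = 42 + 6*(L - (-4*4 + L)) = 42 + 6*(L - (-16 + L)) = 42 + 6*(L + (16 - L)) = 42 + 6*16 = 42 + 96 = 138)
(Y(3) - (J + 8))*((257 + 161)/(-6 - 671)) = (138 - (-1 + 8))*((257 + 161)/(-6 - 671)) = (138 - 1*7)*(418/(-677)) = (138 - 7)*(418*(-1/677)) = 131*(-418/677) = -54758/677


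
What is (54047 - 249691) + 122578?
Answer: -73066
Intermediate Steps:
(54047 - 249691) + 122578 = -195644 + 122578 = -73066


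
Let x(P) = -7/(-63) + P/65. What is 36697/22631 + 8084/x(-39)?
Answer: -4115948923/248941 ≈ -16534.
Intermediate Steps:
x(P) = ⅑ + P/65 (x(P) = -7*(-1/63) + P*(1/65) = ⅑ + P/65)
36697/22631 + 8084/x(-39) = 36697/22631 + 8084/(⅑ + (1/65)*(-39)) = 36697*(1/22631) + 8084/(⅑ - ⅗) = 36697/22631 + 8084/(-22/45) = 36697/22631 + 8084*(-45/22) = 36697/22631 - 181890/11 = -4115948923/248941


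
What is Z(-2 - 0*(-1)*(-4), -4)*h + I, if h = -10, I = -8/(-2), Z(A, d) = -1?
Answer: 14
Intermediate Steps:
I = 4 (I = -8*(-½) = 4)
Z(-2 - 0*(-1)*(-4), -4)*h + I = -1*(-10) + 4 = 10 + 4 = 14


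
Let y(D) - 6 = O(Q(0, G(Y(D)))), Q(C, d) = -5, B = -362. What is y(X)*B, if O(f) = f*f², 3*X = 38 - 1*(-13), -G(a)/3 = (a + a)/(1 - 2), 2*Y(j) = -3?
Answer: 43078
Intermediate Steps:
Y(j) = -3/2 (Y(j) = (½)*(-3) = -3/2)
G(a) = 6*a (G(a) = -3*(a + a)/(1 - 2) = -3*2*a/(-1) = -3*2*a*(-1) = -(-6)*a = 6*a)
X = 17 (X = (38 - 1*(-13))/3 = (38 + 13)/3 = (⅓)*51 = 17)
O(f) = f³
y(D) = -119 (y(D) = 6 + (-5)³ = 6 - 125 = -119)
y(X)*B = -119*(-362) = 43078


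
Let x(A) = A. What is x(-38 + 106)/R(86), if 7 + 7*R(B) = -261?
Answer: -119/67 ≈ -1.7761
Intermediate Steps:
R(B) = -268/7 (R(B) = -1 + (1/7)*(-261) = -1 - 261/7 = -268/7)
x(-38 + 106)/R(86) = (-38 + 106)/(-268/7) = 68*(-7/268) = -119/67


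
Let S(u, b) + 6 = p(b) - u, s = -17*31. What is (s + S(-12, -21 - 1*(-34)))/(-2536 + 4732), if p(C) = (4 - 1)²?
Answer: -128/549 ≈ -0.23315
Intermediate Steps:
p(C) = 9 (p(C) = 3² = 9)
s = -527
S(u, b) = 3 - u (S(u, b) = -6 + (9 - u) = 3 - u)
(s + S(-12, -21 - 1*(-34)))/(-2536 + 4732) = (-527 + (3 - 1*(-12)))/(-2536 + 4732) = (-527 + (3 + 12))/2196 = (-527 + 15)*(1/2196) = -512*1/2196 = -128/549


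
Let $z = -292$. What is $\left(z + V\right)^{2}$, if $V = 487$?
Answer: $38025$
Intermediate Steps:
$\left(z + V\right)^{2} = \left(-292 + 487\right)^{2} = 195^{2} = 38025$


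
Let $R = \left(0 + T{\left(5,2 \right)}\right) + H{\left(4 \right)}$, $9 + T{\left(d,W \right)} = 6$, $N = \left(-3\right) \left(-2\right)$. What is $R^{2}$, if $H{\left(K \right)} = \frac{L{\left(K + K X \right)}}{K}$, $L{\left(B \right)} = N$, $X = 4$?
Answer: $\frac{9}{4} \approx 2.25$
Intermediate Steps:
$N = 6$
$L{\left(B \right)} = 6$
$T{\left(d,W \right)} = -3$ ($T{\left(d,W \right)} = -9 + 6 = -3$)
$H{\left(K \right)} = \frac{6}{K}$
$R = - \frac{3}{2}$ ($R = \left(0 - 3\right) + \frac{6}{4} = -3 + 6 \cdot \frac{1}{4} = -3 + \frac{3}{2} = - \frac{3}{2} \approx -1.5$)
$R^{2} = \left(- \frac{3}{2}\right)^{2} = \frac{9}{4}$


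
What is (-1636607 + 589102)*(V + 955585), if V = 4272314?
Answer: -5476250341995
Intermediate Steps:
(-1636607 + 589102)*(V + 955585) = (-1636607 + 589102)*(4272314 + 955585) = -1047505*5227899 = -5476250341995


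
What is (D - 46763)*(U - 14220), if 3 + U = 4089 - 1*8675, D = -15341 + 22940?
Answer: 736635676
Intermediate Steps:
D = 7599
U = -4589 (U = -3 + (4089 - 1*8675) = -3 + (4089 - 8675) = -3 - 4586 = -4589)
(D - 46763)*(U - 14220) = (7599 - 46763)*(-4589 - 14220) = -39164*(-18809) = 736635676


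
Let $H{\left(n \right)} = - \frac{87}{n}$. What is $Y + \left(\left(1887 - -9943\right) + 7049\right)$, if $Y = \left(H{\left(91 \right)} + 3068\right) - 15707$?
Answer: $\frac{567753}{91} \approx 6239.0$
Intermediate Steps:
$Y = - \frac{1150236}{91}$ ($Y = \left(- \frac{87}{91} + 3068\right) - 15707 = \frac{279101}{91} - 15707 = - \frac{1150236}{91} \approx -12640.0$)
$Y + \left(\left(1887 - -9943\right) + 7049\right) = - \frac{1150236}{91} + \left(\left(1887 - -9943\right) + 7049\right) = - \frac{1150236}{91} + \left(\left(1887 + 9943\right) + 7049\right) = - \frac{1150236}{91} + \left(11830 + 7049\right) = - \frac{1150236}{91} + 18879 = \frac{567753}{91}$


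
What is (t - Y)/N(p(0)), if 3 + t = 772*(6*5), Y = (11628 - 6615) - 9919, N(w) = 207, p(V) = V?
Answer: 28063/207 ≈ 135.57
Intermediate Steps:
Y = -4906 (Y = 5013 - 9919 = -4906)
t = 23157 (t = -3 + 772*(6*5) = -3 + 772*30 = -3 + 23160 = 23157)
(t - Y)/N(p(0)) = (23157 - 1*(-4906))/207 = (23157 + 4906)*(1/207) = 28063*(1/207) = 28063/207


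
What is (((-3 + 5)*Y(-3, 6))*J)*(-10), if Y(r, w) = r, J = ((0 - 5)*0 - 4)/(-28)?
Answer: 60/7 ≈ 8.5714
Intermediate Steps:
J = ⅐ (J = (-5*0 - 4)*(-1/28) = (0 - 4)*(-1/28) = -4*(-1/28) = ⅐ ≈ 0.14286)
(((-3 + 5)*Y(-3, 6))*J)*(-10) = (((-3 + 5)*(-3))*(⅐))*(-10) = ((2*(-3))*(⅐))*(-10) = -6*⅐*(-10) = -6/7*(-10) = 60/7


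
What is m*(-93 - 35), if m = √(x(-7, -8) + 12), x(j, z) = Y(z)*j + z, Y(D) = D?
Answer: -256*√15 ≈ -991.48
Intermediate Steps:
x(j, z) = z + j*z (x(j, z) = z*j + z = j*z + z = z + j*z)
m = 2*√15 (m = √(-8*(1 - 7) + 12) = √(-8*(-6) + 12) = √(48 + 12) = √60 = 2*√15 ≈ 7.7460)
m*(-93 - 35) = (2*√15)*(-93 - 35) = (2*√15)*(-128) = -256*√15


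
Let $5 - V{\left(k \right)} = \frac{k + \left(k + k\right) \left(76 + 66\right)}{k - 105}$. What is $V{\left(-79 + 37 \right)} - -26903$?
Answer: $\frac{187786}{7} \approx 26827.0$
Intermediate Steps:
$V{\left(k \right)} = 5 - \frac{285 k}{-105 + k}$ ($V{\left(k \right)} = 5 - \frac{k + \left(k + k\right) \left(76 + 66\right)}{k - 105} = 5 - \frac{k + 2 k 142}{-105 + k} = 5 - \frac{k + 284 k}{-105 + k} = 5 - \frac{285 k}{-105 + k}$)
$V{\left(-79 + 37 \right)} - -26903 = \frac{35 \left(-15 - 8 \left(-79 + 37\right)\right)}{-105 + \left(-79 + 37\right)} - -26903 = \frac{35 \left(-15 - -336\right)}{-105 - 42} + 26903 = \frac{35 \left(-15 + 336\right)}{-147} + 26903 = 35 \left(- \frac{1}{147}\right) 321 + 26903 = - \frac{535}{7} + 26903 = \frac{187786}{7}$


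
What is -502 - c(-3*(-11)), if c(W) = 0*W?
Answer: -502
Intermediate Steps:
c(W) = 0
-502 - c(-3*(-11)) = -502 - 1*0 = -502 + 0 = -502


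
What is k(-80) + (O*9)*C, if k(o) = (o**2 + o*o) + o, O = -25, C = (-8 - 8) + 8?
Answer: 14520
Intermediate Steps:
C = -8 (C = -16 + 8 = -8)
k(o) = o + 2*o**2 (k(o) = (o**2 + o**2) + o = 2*o**2 + o = o + 2*o**2)
k(-80) + (O*9)*C = -80*(1 + 2*(-80)) - 25*9*(-8) = -80*(1 - 160) - 225*(-8) = -80*(-159) + 1800 = 12720 + 1800 = 14520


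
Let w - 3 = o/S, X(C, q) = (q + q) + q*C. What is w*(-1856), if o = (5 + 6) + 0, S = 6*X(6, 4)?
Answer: -17023/3 ≈ -5674.3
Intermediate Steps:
X(C, q) = 2*q + C*q
S = 192 (S = 6*(4*(2 + 6)) = 6*(4*8) = 6*32 = 192)
o = 11 (o = 11 + 0 = 11)
w = 587/192 (w = 3 + 11/192 = 587/192 ≈ 3.0573)
w*(-1856) = (587/192)*(-1856) = -17023/3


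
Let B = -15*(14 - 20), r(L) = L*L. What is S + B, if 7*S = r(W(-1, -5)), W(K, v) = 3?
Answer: 639/7 ≈ 91.286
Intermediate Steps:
r(L) = L**2
B = 90 (B = -15*(-6) = 90)
S = 9/7 (S = (1/7)*3**2 = (1/7)*9 = 9/7 ≈ 1.2857)
S + B = 9/7 + 90 = 639/7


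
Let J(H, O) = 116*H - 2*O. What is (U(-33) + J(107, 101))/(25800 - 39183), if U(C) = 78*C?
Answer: -3212/4461 ≈ -0.72002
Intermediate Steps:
J(H, O) = -2*O + 116*H
(U(-33) + J(107, 101))/(25800 - 39183) = (78*(-33) + (-2*101 + 116*107))/(25800 - 39183) = (-2574 + (-202 + 12412))/(-13383) = (-2574 + 12210)*(-1/13383) = 9636*(-1/13383) = -3212/4461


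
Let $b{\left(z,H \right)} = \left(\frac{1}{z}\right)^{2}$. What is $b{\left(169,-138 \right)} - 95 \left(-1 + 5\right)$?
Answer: $- \frac{10853179}{28561} \approx -380.0$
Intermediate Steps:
$b{\left(z,H \right)} = \frac{1}{z^{2}}$
$b{\left(169,-138 \right)} - 95 \left(-1 + 5\right) = \frac{1}{28561} - 95 \left(-1 + 5\right) = \frac{1}{28561} - 95 \cdot 4 = \frac{1}{28561} - 380 = - \frac{10853179}{28561}$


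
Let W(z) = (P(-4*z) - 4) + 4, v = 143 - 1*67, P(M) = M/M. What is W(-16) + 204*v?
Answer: 15505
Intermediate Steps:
P(M) = 1
v = 76 (v = 143 - 67 = 76)
W(z) = 1 (W(z) = (1 - 4) + 4 = -3 + 4 = 1)
W(-16) + 204*v = 1 + 204*76 = 1 + 15504 = 15505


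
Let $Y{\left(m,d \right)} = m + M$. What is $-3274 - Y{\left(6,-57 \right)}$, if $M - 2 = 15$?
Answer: $-3297$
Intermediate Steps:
$M = 17$ ($M = 2 + 15 = 17$)
$Y{\left(m,d \right)} = 17 + m$ ($Y{\left(m,d \right)} = m + 17 = 17 + m$)
$-3274 - Y{\left(6,-57 \right)} = -3274 - \left(17 + 6\right) = -3274 - 23 = -3297$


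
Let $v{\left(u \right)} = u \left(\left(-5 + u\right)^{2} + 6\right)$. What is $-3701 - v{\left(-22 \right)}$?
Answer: $12469$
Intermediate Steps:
$v{\left(u \right)} = u \left(6 + \left(-5 + u\right)^{2}\right)$
$-3701 - v{\left(-22 \right)} = -3701 - - 22 \left(6 + \left(-5 - 22\right)^{2}\right) = -3701 - - 22 \left(6 + \left(-27\right)^{2}\right) = -3701 - - 22 \left(6 + 729\right) = -3701 - \left(-22\right) 735 = -3701 - -16170 = -3701 + 16170 = 12469$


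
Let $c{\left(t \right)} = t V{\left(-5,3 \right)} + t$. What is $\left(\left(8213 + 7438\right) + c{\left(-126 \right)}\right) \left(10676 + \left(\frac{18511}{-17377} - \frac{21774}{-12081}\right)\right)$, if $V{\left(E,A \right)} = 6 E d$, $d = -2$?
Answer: $\frac{5950874053832445}{69977179} \approx 8.504 \cdot 10^{7}$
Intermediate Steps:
$V{\left(E,A \right)} = - 12 E$ ($V{\left(E,A \right)} = 6 E \left(-2\right) = - 12 E$)
$c{\left(t \right)} = 61 t$ ($c{\left(t \right)} = t \left(\left(-12\right) \left(-5\right)\right) + t = t 60 + t = 60 t + t = 61 t$)
$\left(\left(8213 + 7438\right) + c{\left(-126 \right)}\right) \left(10676 + \left(\frac{18511}{-17377} - \frac{21774}{-12081}\right)\right) = \left(\left(8213 + 7438\right) + 61 \left(-126\right)\right) \left(10676 + \left(\frac{18511}{-17377} - \frac{21774}{-12081}\right)\right) = \left(15651 - 7686\right) \left(10676 + \left(18511 \left(- \frac{1}{17377}\right) - - \frac{7258}{4027}\right)\right) = 7965 \left(10676 + \left(- \frac{18511}{17377} + \frac{7258}{4027}\right)\right) = 7965 \left(10676 + \frac{51578469}{69977179}\right) = 7965 \cdot \frac{747127941473}{69977179} = \frac{5950874053832445}{69977179}$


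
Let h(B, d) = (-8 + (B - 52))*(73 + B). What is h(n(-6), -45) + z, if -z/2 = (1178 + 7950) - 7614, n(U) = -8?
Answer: -7448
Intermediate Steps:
h(B, d) = (-60 + B)*(73 + B) (h(B, d) = (-8 + (-52 + B))*(73 + B) = (-60 + B)*(73 + B))
z = -3028 (z = -2*((1178 + 7950) - 7614) = -2*(9128 - 7614) = -2*1514 = -3028)
h(n(-6), -45) + z = (-4380 + (-8)**2 + 13*(-8)) - 3028 = (-4380 + 64 - 104) - 3028 = -4420 - 3028 = -7448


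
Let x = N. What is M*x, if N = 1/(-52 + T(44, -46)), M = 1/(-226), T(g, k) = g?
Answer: 1/1808 ≈ 0.00055310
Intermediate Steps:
M = -1/226 ≈ -0.0044248
N = -1/8 (N = 1/(-52 + 44) = 1/(-8) = -1/8 ≈ -0.12500)
x = -1/8 ≈ -0.12500
M*x = -1/226*(-1/8) = 1/1808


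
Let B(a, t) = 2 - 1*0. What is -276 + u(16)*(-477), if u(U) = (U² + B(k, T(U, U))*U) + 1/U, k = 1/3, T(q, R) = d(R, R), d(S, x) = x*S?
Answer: -2202909/16 ≈ -1.3768e+5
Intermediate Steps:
d(S, x) = S*x
T(q, R) = R² (T(q, R) = R*R = R²)
k = ⅓ ≈ 0.33333
B(a, t) = 2 (B(a, t) = 2 + 0 = 2)
u(U) = 1/U + U² + 2*U (u(U) = (U² + 2*U) + 1/U = 1/U + U² + 2*U)
-276 + u(16)*(-477) = -276 + ((1 + 16²*(2 + 16))/16)*(-477) = -276 + ((1 + 256*18)/16)*(-477) = -276 + ((1 + 4608)/16)*(-477) = -276 + ((1/16)*4609)*(-477) = -276 + (4609/16)*(-477) = -276 - 2198493/16 = -2202909/16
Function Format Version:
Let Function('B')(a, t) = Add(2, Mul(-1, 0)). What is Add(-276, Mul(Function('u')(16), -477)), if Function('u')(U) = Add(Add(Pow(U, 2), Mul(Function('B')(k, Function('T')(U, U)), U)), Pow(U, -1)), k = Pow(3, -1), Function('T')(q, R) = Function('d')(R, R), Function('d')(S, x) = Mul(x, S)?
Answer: Rational(-2202909, 16) ≈ -1.3768e+5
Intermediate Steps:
Function('d')(S, x) = Mul(S, x)
Function('T')(q, R) = Pow(R, 2) (Function('T')(q, R) = Mul(R, R) = Pow(R, 2))
k = Rational(1, 3) ≈ 0.33333
Function('B')(a, t) = 2 (Function('B')(a, t) = Add(2, 0) = 2)
Function('u')(U) = Add(Pow(U, -1), Pow(U, 2), Mul(2, U)) (Function('u')(U) = Add(Add(Pow(U, 2), Mul(2, U)), Pow(U, -1)) = Add(Pow(U, -1), Pow(U, 2), Mul(2, U)))
Add(-276, Mul(Function('u')(16), -477)) = Add(-276, Mul(Mul(Pow(16, -1), Add(1, Mul(Pow(16, 2), Add(2, 16)))), -477)) = Add(-276, Mul(Mul(Rational(1, 16), Add(1, Mul(256, 18))), -477)) = Add(-276, Mul(Mul(Rational(1, 16), Add(1, 4608)), -477)) = Add(-276, Mul(Mul(Rational(1, 16), 4609), -477)) = Add(-276, Mul(Rational(4609, 16), -477)) = Add(-276, Rational(-2198493, 16)) = Rational(-2202909, 16)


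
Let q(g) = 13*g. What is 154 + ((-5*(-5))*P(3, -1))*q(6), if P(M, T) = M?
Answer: 6004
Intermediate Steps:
154 + ((-5*(-5))*P(3, -1))*q(6) = 154 + (-5*(-5)*3)*(13*6) = 154 + (25*3)*78 = 154 + 75*78 = 154 + 5850 = 6004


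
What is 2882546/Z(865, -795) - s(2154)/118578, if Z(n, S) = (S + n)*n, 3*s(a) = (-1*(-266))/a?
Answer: 552188460677839/11599125057450 ≈ 47.606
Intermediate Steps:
s(a) = 266/(3*a) (s(a) = ((-1*(-266))/a)/3 = (266/a)/3 = 266/(3*a))
Z(n, S) = n*(S + n)
2882546/Z(865, -795) - s(2154)/118578 = 2882546/((865*(-795 + 865))) - 266/(3*2154)/118578 = 2882546/((865*70)) - 266/(3*2154)*(1/118578) = 2882546/60550 - 1*133/3231*(1/118578) = 2882546*(1/60550) - 133/3231*1/118578 = 1441273/30275 - 133/383125518 = 552188460677839/11599125057450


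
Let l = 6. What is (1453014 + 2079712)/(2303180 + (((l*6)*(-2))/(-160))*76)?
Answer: 17663630/11516071 ≈ 1.5338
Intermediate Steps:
(1453014 + 2079712)/(2303180 + (((l*6)*(-2))/(-160))*76) = (1453014 + 2079712)/(2303180 + (((6*6)*(-2))/(-160))*76) = 3532726/(2303180 - 9*(-2)/40*76) = 3532726/(2303180 - 1/160*(-72)*76) = 3532726/(2303180 + (9/20)*76) = 3532726/(2303180 + 171/5) = 3532726/(11516071/5) = 3532726*(5/11516071) = 17663630/11516071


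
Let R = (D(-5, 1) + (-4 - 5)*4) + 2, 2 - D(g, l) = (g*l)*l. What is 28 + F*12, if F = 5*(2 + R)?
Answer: -1472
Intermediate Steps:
D(g, l) = 2 - g*l² (D(g, l) = 2 - g*l*l = 2 - g*l²)
R = -27 (R = ((2 - 1*(-5)*1²) + (-4 - 5)*4) + 2 = ((2 - 1*(-5)*1) - 9*4) + 2 = ((2 + 5) - 36) + 2 = (7 - 36) + 2 = -29 + 2 = -27)
F = -125 (F = 5*(2 - 27) = 5*(-25) = -125)
28 + F*12 = 28 - 125*12 = 28 - 1500 = -1472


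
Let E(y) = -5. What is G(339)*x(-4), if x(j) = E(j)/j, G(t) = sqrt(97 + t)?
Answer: 5*sqrt(109)/2 ≈ 26.101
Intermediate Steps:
x(j) = -5/j
G(339)*x(-4) = sqrt(97 + 339)*(-5/(-4)) = sqrt(436)*(-5*(-1/4)) = (2*sqrt(109))*(5/4) = 5*sqrt(109)/2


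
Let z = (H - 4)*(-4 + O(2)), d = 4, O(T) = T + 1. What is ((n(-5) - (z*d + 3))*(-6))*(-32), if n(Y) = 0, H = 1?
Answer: -2880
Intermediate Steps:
O(T) = 1 + T
z = 3 (z = (1 - 4)*(-4 + (1 + 2)) = -3*(-4 + 3) = -3*(-1) = 3)
((n(-5) - (z*d + 3))*(-6))*(-32) = ((0 - (3*4 + 3))*(-6))*(-32) = ((0 - (12 + 3))*(-6))*(-32) = ((0 - 1*15)*(-6))*(-32) = ((0 - 15)*(-6))*(-32) = -15*(-6)*(-32) = 90*(-32) = -2880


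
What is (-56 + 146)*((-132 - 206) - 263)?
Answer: -54090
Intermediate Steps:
(-56 + 146)*((-132 - 206) - 263) = 90*(-338 - 263) = 90*(-601) = -54090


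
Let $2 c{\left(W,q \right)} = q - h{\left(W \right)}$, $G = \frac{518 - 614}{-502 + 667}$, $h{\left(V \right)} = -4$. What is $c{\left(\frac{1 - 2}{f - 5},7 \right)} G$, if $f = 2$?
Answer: $- \frac{16}{5} \approx -3.2$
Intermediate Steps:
$G = - \frac{32}{55}$ ($G = - \frac{96}{165} = \left(-96\right) \frac{1}{165} = - \frac{32}{55} \approx -0.58182$)
$c{\left(W,q \right)} = 2 + \frac{q}{2}$ ($c{\left(W,q \right)} = \frac{q - -4}{2} = \frac{q + 4}{2} = \frac{4 + q}{2} = 2 + \frac{q}{2}$)
$c{\left(\frac{1 - 2}{f - 5},7 \right)} G = \left(2 + \frac{1}{2} \cdot 7\right) \left(- \frac{32}{55}\right) = \left(2 + \frac{7}{2}\right) \left(- \frac{32}{55}\right) = \frac{11}{2} \left(- \frac{32}{55}\right) = - \frac{16}{5}$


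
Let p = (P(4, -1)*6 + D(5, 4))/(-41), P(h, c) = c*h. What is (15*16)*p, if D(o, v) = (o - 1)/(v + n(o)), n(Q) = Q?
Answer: 16960/123 ≈ 137.89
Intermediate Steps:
D(o, v) = (-1 + o)/(o + v) (D(o, v) = (o - 1)/(v + o) = (-1 + o)/(o + v))
p = 212/369 (p = (-1*4*6 + (-1 + 5)/(5 + 4))/(-41) = (-4*6 + 4/9)*(-1/41) = (-24 + (⅑)*4)*(-1/41) = (-24 + 4/9)*(-1/41) = -212/9*(-1/41) = 212/369 ≈ 0.57453)
(15*16)*p = (15*16)*(212/369) = 240*(212/369) = 16960/123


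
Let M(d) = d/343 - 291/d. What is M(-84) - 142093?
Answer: -27849597/196 ≈ -1.4209e+5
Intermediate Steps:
M(d) = -291/d + d/343 (M(d) = d*(1/343) - 291/d = d/343 - 291/d = -291/d + d/343)
M(-84) - 142093 = (-291/(-84) + (1/343)*(-84)) - 142093 = (-291*(-1/84) - 12/49) - 142093 = (97/28 - 12/49) - 142093 = 631/196 - 142093 = -27849597/196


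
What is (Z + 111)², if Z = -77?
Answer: 1156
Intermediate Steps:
(Z + 111)² = (-77 + 111)² = 34² = 1156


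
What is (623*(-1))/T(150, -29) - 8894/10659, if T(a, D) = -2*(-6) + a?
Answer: -2693795/575586 ≈ -4.6801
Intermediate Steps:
T(a, D) = 12 + a
(623*(-1))/T(150, -29) - 8894/10659 = (623*(-1))/(12 + 150) - 8894/10659 = -623/162 - 8894*1/10659 = -623*1/162 - 8894/10659 = -623/162 - 8894/10659 = -2693795/575586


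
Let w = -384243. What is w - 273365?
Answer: -657608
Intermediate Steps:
w - 273365 = -384243 - 273365 = -657608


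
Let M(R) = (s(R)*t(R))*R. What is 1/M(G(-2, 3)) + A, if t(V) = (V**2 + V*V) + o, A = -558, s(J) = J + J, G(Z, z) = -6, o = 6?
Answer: -3133727/5616 ≈ -558.00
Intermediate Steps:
s(J) = 2*J
t(V) = 6 + 2*V**2 (t(V) = (V**2 + V*V) + 6 = (V**2 + V**2) + 6 = 2*V**2 + 6 = 6 + 2*V**2)
M(R) = 2*R**2*(6 + 2*R**2) (M(R) = ((2*R)*(6 + 2*R**2))*R = (2*R*(6 + 2*R**2))*R = 2*R**2*(6 + 2*R**2))
1/M(G(-2, 3)) + A = 1/(4*(-6)**2*(3 + (-6)**2)) - 558 = 1/(4*36*(3 + 36)) - 558 = 1/(4*36*39) - 558 = 1/5616 - 558 = -3133727/5616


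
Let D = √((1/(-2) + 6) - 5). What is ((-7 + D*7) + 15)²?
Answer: 177/2 + 56*√2 ≈ 167.70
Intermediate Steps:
D = √2/2 (D = √((-½*1 + 6) - 5) = √((-½ + 6) - 5) = √(11/2 - 5) = √(½) = √2/2 ≈ 0.70711)
((-7 + D*7) + 15)² = ((-7 + (√2/2)*7) + 15)² = ((-7 + 7*√2/2) + 15)² = (8 + 7*√2/2)²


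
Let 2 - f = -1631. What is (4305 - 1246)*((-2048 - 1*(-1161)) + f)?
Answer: 2282014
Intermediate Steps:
f = 1633 (f = 2 - 1*(-1631) = 2 + 1631 = 1633)
(4305 - 1246)*((-2048 - 1*(-1161)) + f) = (4305 - 1246)*((-2048 - 1*(-1161)) + 1633) = 3059*((-2048 + 1161) + 1633) = 3059*(-887 + 1633) = 3059*746 = 2282014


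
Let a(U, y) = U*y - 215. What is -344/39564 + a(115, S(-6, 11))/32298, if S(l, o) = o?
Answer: 181141/7606179 ≈ 0.023815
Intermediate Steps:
a(U, y) = -215 + U*y
-344/39564 + a(115, S(-6, 11))/32298 = -344/39564 + (-215 + 115*11)/32298 = -344*1/39564 + (-215 + 1265)*(1/32298) = -86/9891 + 1050*(1/32298) = -86/9891 + 25/769 = 181141/7606179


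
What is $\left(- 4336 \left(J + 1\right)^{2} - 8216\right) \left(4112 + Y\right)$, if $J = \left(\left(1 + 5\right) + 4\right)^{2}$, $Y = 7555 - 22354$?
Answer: $472790229624$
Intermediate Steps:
$Y = -14799$ ($Y = 7555 - 22354 = -14799$)
$J = 100$ ($J = \left(6 + 4\right)^{2} = 10^{2} = 100$)
$\left(- 4336 \left(J + 1\right)^{2} - 8216\right) \left(4112 + Y\right) = \left(- 4336 \left(100 + 1\right)^{2} - 8216\right) \left(4112 - 14799\right) = \left(- 4336 \cdot 101^{2} - 8216\right) \left(-10687\right) = \left(\left(-4336\right) 10201 - 8216\right) \left(-10687\right) = \left(-44231536 - 8216\right) \left(-10687\right) = \left(-44239752\right) \left(-10687\right) = 472790229624$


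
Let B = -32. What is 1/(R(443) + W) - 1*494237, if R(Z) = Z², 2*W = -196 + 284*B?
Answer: -94699268858/191607 ≈ -4.9424e+5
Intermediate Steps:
W = -4642 (W = (-196 + 284*(-32))/2 = (-196 - 9088)/2 = (½)*(-9284) = -4642)
1/(R(443) + W) - 1*494237 = 1/(443² - 4642) - 1*494237 = 1/(196249 - 4642) - 494237 = 1/191607 - 494237 = -94699268858/191607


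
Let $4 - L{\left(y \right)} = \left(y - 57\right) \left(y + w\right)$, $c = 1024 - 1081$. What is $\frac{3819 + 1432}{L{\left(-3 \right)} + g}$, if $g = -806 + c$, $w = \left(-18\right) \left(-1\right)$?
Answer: $\frac{5251}{41} \approx 128.07$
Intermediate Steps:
$w = 18$
$c = -57$
$g = -863$ ($g = -806 - 57 = -863$)
$L{\left(y \right)} = 4 - \left(-57 + y\right) \left(18 + y\right)$ ($L{\left(y \right)} = 4 - \left(y - 57\right) \left(y + 18\right) = 4 - \left(-57 + y\right) \left(18 + y\right)$)
$\frac{3819 + 1432}{L{\left(-3 \right)} + g} = \frac{3819 + 1432}{\left(1030 - \left(-3\right)^{2} + 39 \left(-3\right)\right) - 863} = \frac{5251}{\left(1030 - 9 - 117\right) - 863} = \frac{5251}{904 - 863} = \frac{5251}{41}$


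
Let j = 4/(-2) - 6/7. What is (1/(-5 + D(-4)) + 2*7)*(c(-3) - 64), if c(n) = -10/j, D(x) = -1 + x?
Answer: -16819/20 ≈ -840.95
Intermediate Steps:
j = -20/7 (j = 4*(-½) - 6*⅐ = -2 - 6/7 = -20/7 ≈ -2.8571)
c(n) = 7/2 (c(n) = -10/(-20/7) = -10*(-7/20) = 7/2)
(1/(-5 + D(-4)) + 2*7)*(c(-3) - 64) = (1/(-5 + (-1 - 4)) + 2*7)*(7/2 - 64) = (1/(-5 - 5) + 14)*(-121/2) = (1/(-10) + 14)*(-121/2) = (-⅒ + 14)*(-121/2) = (139/10)*(-121/2) = -16819/20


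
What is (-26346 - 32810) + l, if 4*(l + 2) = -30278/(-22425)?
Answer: -2653221161/44850 ≈ -59158.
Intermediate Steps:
l = -74561/44850 (l = -2 + (-30278/(-22425))/4 = -2 + (-30278*(-1/22425))/4 = -2 + (1/4)*(30278/22425) = -2 + 15139/44850 = -74561/44850 ≈ -1.6625)
(-26346 - 32810) + l = (-26346 - 32810) - 74561/44850 = -59156 - 74561/44850 = -2653221161/44850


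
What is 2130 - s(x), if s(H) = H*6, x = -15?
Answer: 2220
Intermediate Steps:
s(H) = 6*H
2130 - s(x) = 2130 - 6*(-15) = 2130 - 1*(-90) = 2130 + 90 = 2220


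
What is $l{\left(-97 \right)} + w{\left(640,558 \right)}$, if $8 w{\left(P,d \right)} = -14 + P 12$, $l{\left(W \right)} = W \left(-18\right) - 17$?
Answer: $\frac{10749}{4} \approx 2687.3$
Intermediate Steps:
$l{\left(W \right)} = -17 - 18 W$ ($l{\left(W \right)} = - 18 W - 17 = -17 - 18 W$)
$w{\left(P,d \right)} = - \frac{7}{4} + \frac{3 P}{2}$ ($w{\left(P,d \right)} = \frac{-14 + P 12}{8} = \frac{-14 + 12 P}{8} = - \frac{7}{4} + \frac{3 P}{2}$)
$l{\left(-97 \right)} + w{\left(640,558 \right)} = \left(-17 - -1746\right) + \left(- \frac{7}{4} + \frac{3}{2} \cdot 640\right) = \left(-17 + 1746\right) + \left(- \frac{7}{4} + 960\right) = 1729 + \frac{3833}{4} = \frac{10749}{4}$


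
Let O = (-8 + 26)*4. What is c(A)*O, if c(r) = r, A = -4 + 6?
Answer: 144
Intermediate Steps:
A = 2
O = 72 (O = 18*4 = 72)
c(A)*O = 2*72 = 144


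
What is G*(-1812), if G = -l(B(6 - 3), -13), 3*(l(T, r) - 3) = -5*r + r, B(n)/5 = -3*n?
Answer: 36844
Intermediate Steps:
B(n) = -15*n (B(n) = 5*(-3*n) = -15*n)
l(T, r) = 3 - 4*r/3 (l(T, r) = 3 + (-5*r + r)/3 = 3 + (-4*r)/3 = 3 - 4*r/3)
G = -61/3 (G = -(3 - 4/3*(-13)) = -(3 + 52/3) = -1*61/3 = -61/3 ≈ -20.333)
G*(-1812) = -61/3*(-1812) = 36844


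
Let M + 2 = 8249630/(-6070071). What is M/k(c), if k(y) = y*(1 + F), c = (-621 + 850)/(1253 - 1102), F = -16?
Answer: 3078855572/20850693885 ≈ 0.14766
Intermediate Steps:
c = 229/151 ≈ 1.5166
M = -20389772/6070071 (M = -2 + 8249630/(-6070071) = -2 + 8249630*(-1/6070071) = -2 - 8249630/6070071 = -20389772/6070071 ≈ -3.3591)
k(y) = -15*y (k(y) = y*(1 - 16) = y*(-15) = -15*y)
M/k(c) = -20389772/(6070071*((-15*229/151))) = -20389772/(6070071*(-3435/151)) = -20389772/6070071*(-151/3435) = 3078855572/20850693885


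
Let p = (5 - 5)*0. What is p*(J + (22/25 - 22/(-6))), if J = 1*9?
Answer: 0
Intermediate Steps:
J = 9
p = 0 (p = 0*0 = 0)
p*(J + (22/25 - 22/(-6))) = 0*(9 + (22/25 - 22/(-6))) = 0*(9 + (22*(1/25) - 22*(-1/6))) = 0*(9 + (22/25 + 11/3)) = 0*(9 + 341/75) = 0*(1016/75) = 0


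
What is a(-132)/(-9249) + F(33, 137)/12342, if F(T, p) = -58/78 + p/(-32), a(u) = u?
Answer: 658390411/47486881728 ≈ 0.013865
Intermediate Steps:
F(T, p) = -29/39 - p/32 (F(T, p) = -58*1/78 + p*(-1/32) = -29/39 - p/32)
a(-132)/(-9249) + F(33, 137)/12342 = -132/(-9249) + (-29/39 - 1/32*137)/12342 = -132*(-1/9249) + (-29/39 - 137/32)*(1/12342) = 44/3083 - 6271/1248*1/12342 = 44/3083 - 6271/15402816 = 658390411/47486881728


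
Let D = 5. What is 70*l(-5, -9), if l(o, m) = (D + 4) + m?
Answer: 0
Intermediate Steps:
l(o, m) = 9 + m (l(o, m) = (5 + 4) + m = 9 + m)
70*l(-5, -9) = 70*(9 - 9) = 70*0 = 0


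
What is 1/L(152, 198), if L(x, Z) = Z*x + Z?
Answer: 1/30294 ≈ 3.3010e-5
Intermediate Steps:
L(x, Z) = Z + Z*x
1/L(152, 198) = 1/(198*(1 + 152)) = 1/(198*153) = 1/30294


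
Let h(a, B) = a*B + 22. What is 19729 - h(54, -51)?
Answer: 22461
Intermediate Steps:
h(a, B) = 22 + B*a (h(a, B) = B*a + 22 = 22 + B*a)
19729 - h(54, -51) = 19729 - (22 - 51*54) = 19729 - (22 - 2754) = 19729 - 1*(-2732) = 19729 + 2732 = 22461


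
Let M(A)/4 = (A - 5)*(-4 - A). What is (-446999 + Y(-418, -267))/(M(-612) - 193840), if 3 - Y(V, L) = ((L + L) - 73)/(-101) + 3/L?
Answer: 2009050483/7615408888 ≈ 0.26381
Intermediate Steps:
M(A) = 4*(-5 + A)*(-4 - A) (M(A) = 4*((A - 5)*(-4 - A)) = 4*((-5 + A)*(-4 - A)) = 4*(-5 + A)*(-4 - A))
Y(V, L) = 230/101 - 3/L + 2*L/101 (Y(V, L) = 3 - (((L + L) - 73)/(-101) + 3/L) = 3 - ((2*L - 73)*(-1/101) + 3/L) = 3 - ((-73 + 2*L)*(-1/101) + 3/L) = 3 - ((73/101 - 2*L/101) + 3/L) = 3 - (73/101 + 3/L - 2*L/101) = 3 + (-73/101 - 3/L + 2*L/101) = 230/101 - 3/L + 2*L/101)
(-446999 + Y(-418, -267))/(M(-612) - 193840) = (-446999 + (1/101)*(-303 + 2*(-267)*(115 - 267))/(-267))/((80 - 4*(-612)² + 4*(-612)) - 193840) = (-446999 + (1/101)*(-1/267)*(-303 + 2*(-267)*(-152)))/((80 - 4*374544 - 2448) - 193840) = (-446999 + (1/101)*(-1/267)*(-303 + 81168))/((80 - 1498176 - 2448) - 193840) = (-446999 + (1/101)*(-1/267)*80865)/(-1500544 - 193840) = (-446999 - 26955/8989)/(-1694384) = -4018100966/8989*(-1/1694384) = 2009050483/7615408888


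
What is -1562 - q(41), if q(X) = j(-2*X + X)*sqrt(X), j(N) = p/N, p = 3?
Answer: -1562 + 3*sqrt(41)/41 ≈ -1561.5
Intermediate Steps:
j(N) = 3/N
q(X) = -3/sqrt(X) (q(X) = (3/(-2*X + X))*sqrt(X) = (3/((-X)))*sqrt(X) = (3*(-1/X))*sqrt(X) = (-3/X)*sqrt(X) = -3/sqrt(X))
-1562 - q(41) = -1562 - (-3)/sqrt(41) = -1562 - (-3)*sqrt(41)/41 = -1562 + 3*sqrt(41)/41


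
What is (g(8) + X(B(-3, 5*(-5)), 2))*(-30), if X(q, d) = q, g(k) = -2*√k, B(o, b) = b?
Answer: 750 + 120*√2 ≈ 919.71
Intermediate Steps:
(g(8) + X(B(-3, 5*(-5)), 2))*(-30) = (-4*√2 + 5*(-5))*(-30) = (-4*√2 - 25)*(-30) = (-25 - 4*√2)*(-30) = 750 + 120*√2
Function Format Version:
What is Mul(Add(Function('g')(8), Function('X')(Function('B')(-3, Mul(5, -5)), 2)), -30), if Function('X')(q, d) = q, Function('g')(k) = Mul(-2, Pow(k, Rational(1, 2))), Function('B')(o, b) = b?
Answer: Add(750, Mul(120, Pow(2, Rational(1, 2)))) ≈ 919.71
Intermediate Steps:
Mul(Add(Function('g')(8), Function('X')(Function('B')(-3, Mul(5, -5)), 2)), -30) = Mul(Add(Mul(-2, Pow(8, Rational(1, 2))), Mul(5, -5)), -30) = Mul(Add(Mul(-2, Mul(2, Pow(2, Rational(1, 2)))), -25), -30) = Mul(Add(Mul(-4, Pow(2, Rational(1, 2))), -25), -30) = Mul(Add(-25, Mul(-4, Pow(2, Rational(1, 2)))), -30) = Add(750, Mul(120, Pow(2, Rational(1, 2))))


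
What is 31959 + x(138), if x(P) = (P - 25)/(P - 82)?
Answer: 1789817/56 ≈ 31961.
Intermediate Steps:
x(P) = (-25 + P)/(-82 + P)
31959 + x(138) = 31959 + (-25 + 138)/(-82 + 138) = 31959 + 113/56 = 1789817/56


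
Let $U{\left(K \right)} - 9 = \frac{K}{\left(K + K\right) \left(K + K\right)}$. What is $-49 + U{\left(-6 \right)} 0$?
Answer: $-49$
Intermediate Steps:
$U{\left(K \right)} = 9 + \frac{1}{4 K}$ ($U{\left(K \right)} = 9 + \frac{K}{\left(K + K\right) \left(K + K\right)} = 9 + \frac{K}{2 K 2 K} = 9 + \frac{K}{4 K^{2}} = 9 + K \frac{1}{4 K^{2}} = 9 + \frac{1}{4 K}$)
$-49 + U{\left(-6 \right)} 0 = -49 + \left(9 + \frac{1}{4 \left(-6\right)}\right) 0 = -49 + \left(9 + \frac{1}{4} \left(- \frac{1}{6}\right)\right) 0 = -49 + \left(9 - \frac{1}{24}\right) 0 = -49 + \frac{215}{24} \cdot 0 = -49 + 0 = -49$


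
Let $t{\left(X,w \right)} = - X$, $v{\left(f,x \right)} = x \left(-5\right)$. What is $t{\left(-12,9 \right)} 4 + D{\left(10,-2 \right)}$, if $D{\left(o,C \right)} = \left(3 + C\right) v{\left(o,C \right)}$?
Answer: $58$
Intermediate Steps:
$v{\left(f,x \right)} = - 5 x$
$D{\left(o,C \right)} = - 5 C \left(3 + C\right)$ ($D{\left(o,C \right)} = \left(3 + C\right) \left(- 5 C\right) = - 5 C \left(3 + C\right)$)
$t{\left(-12,9 \right)} 4 + D{\left(10,-2 \right)} = \left(-1\right) \left(-12\right) 4 - - 10 \left(3 - 2\right) = 12 \cdot 4 - \left(-10\right) 1 = 48 + 10 = 58$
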